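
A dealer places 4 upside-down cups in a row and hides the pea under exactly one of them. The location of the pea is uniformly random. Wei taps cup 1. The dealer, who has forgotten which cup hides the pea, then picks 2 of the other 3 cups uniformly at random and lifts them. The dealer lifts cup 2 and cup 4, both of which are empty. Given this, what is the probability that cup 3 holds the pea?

Apply Bayes' rule, conditioning on where the pea actually is.
If it is under either of cups 1 and 3 (prior 1/4 each): the dealer picks exactly this set with probability 1/3 regardless, and none is the prize; weight (1/4)·(1/3) = 1/12 each.
If it is under either of cups 2 and 4 (prior 1/4 each): that cup was opened and seen not to hold the prize — ruled out; weight (1/4)·0 = 0 each.
The weights sum to 1/6.
So P(the pea under cup 3 | the dealer opened cup 2 and cup 4) = (1/12) / (1/6) = 1/2.

1/2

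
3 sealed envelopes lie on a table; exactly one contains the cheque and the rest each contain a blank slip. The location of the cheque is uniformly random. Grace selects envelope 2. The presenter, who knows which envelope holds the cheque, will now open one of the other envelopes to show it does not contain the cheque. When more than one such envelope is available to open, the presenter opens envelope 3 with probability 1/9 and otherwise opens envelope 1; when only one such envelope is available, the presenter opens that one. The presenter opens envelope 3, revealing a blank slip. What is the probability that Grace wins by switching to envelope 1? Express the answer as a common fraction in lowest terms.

Condition on the true location of the cheque.
If it is in envelope 1 (prior 1/3): only envelope 3 is available, probability 1; weight (1/3)·1 = 1/3.
If it is in envelope 2 (prior 1/3): envelope 3 is available, opened with probability 1/9; weight (1/3)·(1/9) = 1/27.
If it is in envelope 3 (prior 1/3): the presenter opened envelope 3, so this case is ruled out; weight (1/3)·0 = 0.
The weights sum to 10/27.
So P(the cheque in envelope 1 | the presenter opened envelope 3) = (1/3) / (10/27) = 9/10.

9/10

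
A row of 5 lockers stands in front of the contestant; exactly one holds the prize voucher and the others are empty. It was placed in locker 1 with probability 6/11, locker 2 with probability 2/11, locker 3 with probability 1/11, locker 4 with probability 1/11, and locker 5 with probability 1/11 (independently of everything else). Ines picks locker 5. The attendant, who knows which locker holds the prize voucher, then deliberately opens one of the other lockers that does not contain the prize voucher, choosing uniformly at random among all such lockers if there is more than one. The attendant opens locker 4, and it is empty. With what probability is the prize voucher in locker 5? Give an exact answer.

1/13

Apply Bayes' rule, conditioning on where the prize voucher actually is.
If it is in locker 1 (prior 6/11): the attendant has 3 equally likely choices, so probability 1/3; weight (6/11)·(1/3) = 2/11.
If it is in locker 2 (prior 2/11): the attendant has 3 equally likely choices, so probability 1/3; weight (2/11)·(1/3) = 2/33.
If it is in locker 3 (prior 1/11): the attendant has 3 equally likely choices, so probability 1/3; weight (1/11)·(1/3) = 1/33.
If it is in locker 4 (prior 1/11): the attendant opened locker 4, so this case is ruled out; weight (1/11)·0 = 0.
If it is in locker 5 (prior 1/11): the attendant has 4 equally likely choices, so probability 1/4; weight (1/11)·(1/4) = 1/44.
The weights sum to 13/44.
So P(the prize voucher in locker 5 | the attendant opened locker 4) = (1/44) / (13/44) = 1/13.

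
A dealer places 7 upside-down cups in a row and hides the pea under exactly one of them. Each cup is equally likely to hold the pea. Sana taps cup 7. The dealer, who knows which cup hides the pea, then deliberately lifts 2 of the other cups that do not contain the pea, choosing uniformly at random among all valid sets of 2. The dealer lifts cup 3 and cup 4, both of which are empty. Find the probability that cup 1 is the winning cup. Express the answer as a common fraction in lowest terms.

Apply Bayes' rule, conditioning on where the pea actually is.
If it is under any of cups 1, 2, 5, and 6 (prior 1/7 each): the dealer has 10 equally likely choices, so probability 1/10; weight (1/7)·(1/10) = 1/70 each.
If it is under either of cups 3 and 4 (prior 1/7 each): that cup was opened and seen not to hold the prize — ruled out; weight (1/7)·0 = 0 each.
If it is under cup 7 (prior 1/7): the dealer has 15 equally likely choices, so probability 1/15; weight (1/7)·(1/15) = 1/105.
The weights sum to 1/15.
So P(the pea under cup 1 | the dealer opened cup 3 and cup 4) = (1/70) / (1/15) = 3/14.

3/14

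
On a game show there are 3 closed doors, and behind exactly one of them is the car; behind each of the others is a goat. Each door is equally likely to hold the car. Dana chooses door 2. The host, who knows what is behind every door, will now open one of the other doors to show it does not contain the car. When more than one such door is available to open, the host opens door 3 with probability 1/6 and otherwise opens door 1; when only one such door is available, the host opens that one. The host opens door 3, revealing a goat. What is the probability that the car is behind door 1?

Apply Bayes' rule, conditioning on where the car actually is.
If it is behind door 1 (prior 1/3): only door 3 is available, probability 1; weight (1/3)·1 = 1/3.
If it is behind door 2 (prior 1/3): door 3 is available, opened with probability 1/6; weight (1/3)·(1/6) = 1/18.
If it is behind door 3 (prior 1/3): the host opened door 3, so this case is ruled out; weight (1/3)·0 = 0.
The weights sum to 7/18.
So P(the car behind door 1 | the host opened door 3) = (1/3) / (7/18) = 6/7.

6/7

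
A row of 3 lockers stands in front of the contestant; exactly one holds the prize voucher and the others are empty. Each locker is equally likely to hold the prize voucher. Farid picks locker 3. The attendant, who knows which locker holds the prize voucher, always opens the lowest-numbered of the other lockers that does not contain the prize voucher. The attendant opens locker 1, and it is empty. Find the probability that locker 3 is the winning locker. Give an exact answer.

Consider each possible location of the prize voucher in turn.
If it is in locker 1 (prior 1/3): the attendant opened locker 1, so this case is ruled out; weight (1/3)·0 = 0.
If it is in either of lockers 2 and 3 (prior 1/3 each): locker 1 is the lowest-numbered option available, probability 1; weight (1/3)·1 = 1/3 each.
The weights sum to 2/3.
So P(the prize voucher in locker 3 | the attendant opened locker 1) = (1/3) / (2/3) = 1/2.

1/2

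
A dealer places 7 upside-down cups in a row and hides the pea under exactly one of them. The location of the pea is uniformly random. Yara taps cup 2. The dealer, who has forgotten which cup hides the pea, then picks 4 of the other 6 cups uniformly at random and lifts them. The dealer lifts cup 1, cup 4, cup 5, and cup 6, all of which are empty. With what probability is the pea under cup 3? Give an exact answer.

Because the dealer chose which cups to lift without knowing where the pea is, the choice is independent of the prize location. Learning that none of the 4 opened cups holds the pea simply rules out those 4 locations and leaves the remaining 3 cups still equally likely by symmetry.
So P(the pea under cup 3) = 1/3.

1/3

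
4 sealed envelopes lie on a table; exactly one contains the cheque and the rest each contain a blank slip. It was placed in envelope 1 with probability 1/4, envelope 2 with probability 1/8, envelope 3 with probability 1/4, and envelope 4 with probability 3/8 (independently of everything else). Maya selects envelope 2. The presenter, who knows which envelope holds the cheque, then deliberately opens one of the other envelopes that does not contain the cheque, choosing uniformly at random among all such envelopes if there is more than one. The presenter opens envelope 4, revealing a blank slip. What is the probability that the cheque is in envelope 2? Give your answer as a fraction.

Condition on the true location of the cheque.
If it is in either of envelopes 1 and 3 (prior 1/4 each): the presenter has 2 equally likely choices, so probability 1/2; weight (1/4)·(1/2) = 1/8 each.
If it is in envelope 2 (prior 1/8): the presenter has 3 equally likely choices, so probability 1/3; weight (1/8)·(1/3) = 1/24.
If it is in envelope 4 (prior 3/8): the presenter opened envelope 4, so this case is ruled out; weight (3/8)·0 = 0.
The weights sum to 7/24.
So P(the cheque in envelope 2 | the presenter opened envelope 4) = (1/24) / (7/24) = 1/7.

1/7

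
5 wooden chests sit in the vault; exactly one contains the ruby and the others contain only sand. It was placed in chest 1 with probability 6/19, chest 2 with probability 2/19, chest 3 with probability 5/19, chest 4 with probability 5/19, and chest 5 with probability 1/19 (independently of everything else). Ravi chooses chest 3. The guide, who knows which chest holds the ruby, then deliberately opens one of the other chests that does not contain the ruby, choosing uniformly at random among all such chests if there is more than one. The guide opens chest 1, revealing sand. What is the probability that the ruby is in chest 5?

4/47

Condition on the true location of the ruby.
If it is in chest 1 (prior 6/19): the guide opened chest 1, so this case is ruled out; weight (6/19)·0 = 0.
If it is in chest 2 (prior 2/19): the guide has 3 equally likely choices, so probability 1/3; weight (2/19)·(1/3) = 2/57.
If it is in chest 3 (prior 5/19): the guide has 4 equally likely choices, so probability 1/4; weight (5/19)·(1/4) = 5/76.
If it is in chest 4 (prior 5/19): the guide has 3 equally likely choices, so probability 1/3; weight (5/19)·(1/3) = 5/57.
If it is in chest 5 (prior 1/19): the guide has 3 equally likely choices, so probability 1/3; weight (1/19)·(1/3) = 1/57.
The weights sum to 47/228.
So P(the ruby in chest 5 | the guide opened chest 1) = (1/57) / (47/228) = 4/47.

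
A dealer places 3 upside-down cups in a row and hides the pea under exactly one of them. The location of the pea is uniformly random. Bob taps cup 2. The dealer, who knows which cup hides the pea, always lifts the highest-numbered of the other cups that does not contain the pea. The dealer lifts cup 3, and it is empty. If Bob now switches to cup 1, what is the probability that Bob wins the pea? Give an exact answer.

1/2

Consider each possible location of the pea in turn.
If it is under either of cups 1 and 2 (prior 1/3 each): cup 3 is the highest-numbered option available, probability 1; weight (1/3)·1 = 1/3 each.
If it is under cup 3 (prior 1/3): the dealer opened cup 3, so this case is ruled out; weight (1/3)·0 = 0.
The weights sum to 2/3.
So P(the pea under cup 1 | the dealer opened cup 3) = (1/3) / (2/3) = 1/2.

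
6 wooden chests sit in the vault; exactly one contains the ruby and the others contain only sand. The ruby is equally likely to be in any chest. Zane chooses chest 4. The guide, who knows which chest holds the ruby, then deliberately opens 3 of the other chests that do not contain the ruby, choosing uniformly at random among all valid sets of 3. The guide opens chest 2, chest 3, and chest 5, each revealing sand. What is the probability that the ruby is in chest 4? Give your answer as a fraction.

Condition on the true location of the ruby.
If it is in either of chests 1 and 6 (prior 1/6 each): the guide has 4 equally likely choices, so probability 1/4; weight (1/6)·(1/4) = 1/24 each.
If it is in any of chests 2, 3, and 5 (prior 1/6 each): that chest was opened and seen not to hold the prize — ruled out; weight (1/6)·0 = 0 each.
If it is in chest 4 (prior 1/6): the guide has 10 equally likely choices, so probability 1/10; weight (1/6)·(1/10) = 1/60.
The weights sum to 1/10.
So P(the ruby in chest 4 | the guide opened chest 2, chest 3, and chest 5) = (1/60) / (1/10) = 1/6.

1/6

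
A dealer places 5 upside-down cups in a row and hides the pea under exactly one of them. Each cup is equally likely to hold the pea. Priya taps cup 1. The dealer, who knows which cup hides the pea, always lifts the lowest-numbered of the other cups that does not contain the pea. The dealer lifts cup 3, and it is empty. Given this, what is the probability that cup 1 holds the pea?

0

Condition on the true location of the pea.
If it is under any of cups 1, 4, and 5 (prior 1/5 each): the dealer would have opened cup 2 instead, probability 0; weight (1/5)·0 = 0 each.
If it is under cup 2 (prior 1/5): cup 3 is the lowest-numbered option available, probability 1; weight (1/5)·1 = 1/5.
If it is under cup 3 (prior 1/5): the dealer opened cup 3, so this case is ruled out; weight (1/5)·0 = 0.
The weights sum to 1/5.
So P(the pea under cup 1 | the dealer opened cup 3) = 0 / (1/5) = 0.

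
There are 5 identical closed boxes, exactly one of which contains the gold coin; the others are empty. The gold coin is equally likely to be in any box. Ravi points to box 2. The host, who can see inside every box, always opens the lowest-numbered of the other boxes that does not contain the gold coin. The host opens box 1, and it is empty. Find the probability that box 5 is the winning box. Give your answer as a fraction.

1/4

Condition on the true location of the gold coin.
If it is in box 1 (prior 1/5): the host opened box 1, so this case is ruled out; weight (1/5)·0 = 0.
If it is in any of boxes 2, 3, 4, and 5 (prior 1/5 each): box 1 is the lowest-numbered option available, probability 1; weight (1/5)·1 = 1/5 each.
The weights sum to 4/5.
So P(the gold coin in box 5 | the host opened box 1) = (1/5) / (4/5) = 1/4.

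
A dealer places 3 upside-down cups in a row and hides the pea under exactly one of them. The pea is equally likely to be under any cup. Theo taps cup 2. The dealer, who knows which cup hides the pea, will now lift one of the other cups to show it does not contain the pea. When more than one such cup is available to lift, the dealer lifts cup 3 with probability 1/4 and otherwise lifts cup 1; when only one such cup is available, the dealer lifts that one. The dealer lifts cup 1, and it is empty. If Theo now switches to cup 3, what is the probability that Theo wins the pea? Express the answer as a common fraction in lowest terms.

4/7

Apply Bayes' rule, conditioning on where the pea actually is.
If it is under cup 1 (prior 1/3): the dealer opened cup 1, so this case is ruled out; weight (1/3)·0 = 0.
If it is under cup 2 (prior 1/3): cup 3 is available but not opened, probability 3/4; weight (1/3)·(3/4) = 1/4.
If it is under cup 3 (prior 1/3): only cup 1 is available, probability 1; weight (1/3)·1 = 1/3.
The weights sum to 7/12.
So P(the pea under cup 3 | the dealer opened cup 1) = (1/3) / (7/12) = 4/7.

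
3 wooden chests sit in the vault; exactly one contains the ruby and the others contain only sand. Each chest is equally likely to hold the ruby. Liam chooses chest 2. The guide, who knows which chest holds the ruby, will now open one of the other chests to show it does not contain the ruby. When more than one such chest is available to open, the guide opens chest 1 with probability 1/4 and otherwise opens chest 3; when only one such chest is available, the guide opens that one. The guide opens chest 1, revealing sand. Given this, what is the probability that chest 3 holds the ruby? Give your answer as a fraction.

Apply Bayes' rule, conditioning on where the ruby actually is.
If it is in chest 1 (prior 1/3): the guide opened chest 1, so this case is ruled out; weight (1/3)·0 = 0.
If it is in chest 2 (prior 1/3): chest 1 is available, opened with probability 1/4; weight (1/3)·(1/4) = 1/12.
If it is in chest 3 (prior 1/3): only chest 1 is available, probability 1; weight (1/3)·1 = 1/3.
The weights sum to 5/12.
So P(the ruby in chest 3 | the guide opened chest 1) = (1/3) / (5/12) = 4/5.

4/5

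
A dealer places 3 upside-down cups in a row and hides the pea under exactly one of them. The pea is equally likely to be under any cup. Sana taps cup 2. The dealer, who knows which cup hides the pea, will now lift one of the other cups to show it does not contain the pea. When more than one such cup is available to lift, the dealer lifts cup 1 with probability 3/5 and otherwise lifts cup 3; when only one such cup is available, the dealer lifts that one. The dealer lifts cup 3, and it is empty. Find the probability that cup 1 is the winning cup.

5/7

Apply Bayes' rule, conditioning on where the pea actually is.
If it is under cup 1 (prior 1/3): only cup 3 is available, probability 1; weight (1/3)·1 = 1/3.
If it is under cup 2 (prior 1/3): cup 1 is available but not opened, probability 2/5; weight (1/3)·(2/5) = 2/15.
If it is under cup 3 (prior 1/3): the dealer opened cup 3, so this case is ruled out; weight (1/3)·0 = 0.
The weights sum to 7/15.
So P(the pea under cup 1 | the dealer opened cup 3) = (1/3) / (7/15) = 5/7.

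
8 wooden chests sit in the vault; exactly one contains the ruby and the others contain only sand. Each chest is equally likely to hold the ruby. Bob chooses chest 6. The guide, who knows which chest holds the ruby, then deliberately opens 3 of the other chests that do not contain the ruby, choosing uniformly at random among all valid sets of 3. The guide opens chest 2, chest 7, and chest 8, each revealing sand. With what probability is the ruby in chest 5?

7/32

Condition on the true location of the ruby.
If it is in any of chests 1, 3, 4, and 5 (prior 1/8 each): the guide has 20 equally likely choices, so probability 1/20; weight (1/8)·(1/20) = 1/160 each.
If it is in any of chests 2, 7, and 8 (prior 1/8 each): that chest was opened and seen not to hold the prize — ruled out; weight (1/8)·0 = 0 each.
If it is in chest 6 (prior 1/8): the guide has 35 equally likely choices, so probability 1/35; weight (1/8)·(1/35) = 1/280.
The weights sum to 1/35.
So P(the ruby in chest 5 | the guide opened chest 2, chest 7, and chest 8) = (1/160) / (1/35) = 7/32.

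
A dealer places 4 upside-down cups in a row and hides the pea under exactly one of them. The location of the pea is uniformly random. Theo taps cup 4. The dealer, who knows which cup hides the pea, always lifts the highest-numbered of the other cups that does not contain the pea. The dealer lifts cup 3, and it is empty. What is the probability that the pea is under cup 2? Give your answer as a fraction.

Consider each possible location of the pea in turn.
If it is under any of cups 1, 2, and 4 (prior 1/4 each): cup 3 is the highest-numbered option available, probability 1; weight (1/4)·1 = 1/4 each.
If it is under cup 3 (prior 1/4): the dealer opened cup 3, so this case is ruled out; weight (1/4)·0 = 0.
The weights sum to 3/4.
So P(the pea under cup 2 | the dealer opened cup 3) = (1/4) / (3/4) = 1/3.

1/3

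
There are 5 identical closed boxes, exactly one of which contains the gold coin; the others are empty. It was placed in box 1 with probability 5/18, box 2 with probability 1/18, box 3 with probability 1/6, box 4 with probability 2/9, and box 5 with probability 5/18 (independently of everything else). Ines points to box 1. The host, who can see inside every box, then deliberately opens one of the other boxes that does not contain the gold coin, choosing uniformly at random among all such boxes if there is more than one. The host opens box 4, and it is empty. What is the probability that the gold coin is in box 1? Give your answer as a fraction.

5/17

Apply Bayes' rule, conditioning on where the gold coin actually is.
If it is in box 1 (prior 5/18): the host has 4 equally likely choices, so probability 1/4; weight (5/18)·(1/4) = 5/72.
If it is in box 2 (prior 1/18): the host has 3 equally likely choices, so probability 1/3; weight (1/18)·(1/3) = 1/54.
If it is in box 3 (prior 1/6): the host has 3 equally likely choices, so probability 1/3; weight (1/6)·(1/3) = 1/18.
If it is in box 4 (prior 2/9): the host opened box 4, so this case is ruled out; weight (2/9)·0 = 0.
If it is in box 5 (prior 5/18): the host has 3 equally likely choices, so probability 1/3; weight (5/18)·(1/3) = 5/54.
The weights sum to 17/72.
So P(the gold coin in box 1 | the host opened box 4) = (5/72) / (17/72) = 5/17.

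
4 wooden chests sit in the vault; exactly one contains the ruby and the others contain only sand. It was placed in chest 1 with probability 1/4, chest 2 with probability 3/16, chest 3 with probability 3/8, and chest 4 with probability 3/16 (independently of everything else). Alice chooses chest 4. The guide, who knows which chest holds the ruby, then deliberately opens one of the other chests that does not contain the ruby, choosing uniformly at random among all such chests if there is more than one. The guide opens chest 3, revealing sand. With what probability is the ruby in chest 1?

4/9

Consider each possible location of the ruby in turn.
If it is in chest 1 (prior 1/4): the guide has 2 equally likely choices, so probability 1/2; weight (1/4)·(1/2) = 1/8.
If it is in chest 2 (prior 3/16): the guide has 2 equally likely choices, so probability 1/2; weight (3/16)·(1/2) = 3/32.
If it is in chest 3 (prior 3/8): the guide opened chest 3, so this case is ruled out; weight (3/8)·0 = 0.
If it is in chest 4 (prior 3/16): the guide has 3 equally likely choices, so probability 1/3; weight (3/16)·(1/3) = 1/16.
The weights sum to 9/32.
So P(the ruby in chest 1 | the guide opened chest 3) = (1/8) / (9/32) = 4/9.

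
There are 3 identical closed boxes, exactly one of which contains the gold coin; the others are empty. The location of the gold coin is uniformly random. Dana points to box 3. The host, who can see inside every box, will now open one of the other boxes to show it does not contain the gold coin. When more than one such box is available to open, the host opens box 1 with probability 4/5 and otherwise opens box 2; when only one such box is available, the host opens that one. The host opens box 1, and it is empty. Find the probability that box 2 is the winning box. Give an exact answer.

Condition on the true location of the gold coin.
If it is in box 1 (prior 1/3): the host opened box 1, so this case is ruled out; weight (1/3)·0 = 0.
If it is in box 2 (prior 1/3): only box 1 is available, probability 1; weight (1/3)·1 = 1/3.
If it is in box 3 (prior 1/3): box 1 is available, opened with probability 4/5; weight (1/3)·(4/5) = 4/15.
The weights sum to 3/5.
So P(the gold coin in box 2 | the host opened box 1) = (1/3) / (3/5) = 5/9.

5/9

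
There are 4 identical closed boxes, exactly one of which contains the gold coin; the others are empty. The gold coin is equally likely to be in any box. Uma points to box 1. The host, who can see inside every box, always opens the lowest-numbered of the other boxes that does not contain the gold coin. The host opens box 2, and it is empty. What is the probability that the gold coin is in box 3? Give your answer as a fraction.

Apply Bayes' rule, conditioning on where the gold coin actually is.
If it is in any of boxes 1, 3, and 4 (prior 1/4 each): box 2 is the lowest-numbered option available, probability 1; weight (1/4)·1 = 1/4 each.
If it is in box 2 (prior 1/4): the host opened box 2, so this case is ruled out; weight (1/4)·0 = 0.
The weights sum to 3/4.
So P(the gold coin in box 3 | the host opened box 2) = (1/4) / (3/4) = 1/3.

1/3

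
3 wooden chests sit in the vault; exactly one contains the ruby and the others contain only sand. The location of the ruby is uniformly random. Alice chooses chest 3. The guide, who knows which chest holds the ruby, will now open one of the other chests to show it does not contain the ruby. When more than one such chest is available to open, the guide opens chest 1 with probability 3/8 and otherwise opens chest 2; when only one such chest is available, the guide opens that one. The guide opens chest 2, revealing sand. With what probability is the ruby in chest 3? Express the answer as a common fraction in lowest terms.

Apply Bayes' rule, conditioning on where the ruby actually is.
If it is in chest 1 (prior 1/3): only chest 2 is available, probability 1; weight (1/3)·1 = 1/3.
If it is in chest 2 (prior 1/3): the guide opened chest 2, so this case is ruled out; weight (1/3)·0 = 0.
If it is in chest 3 (prior 1/3): chest 1 is available but not opened, probability 5/8; weight (1/3)·(5/8) = 5/24.
The weights sum to 13/24.
So P(the ruby in chest 3 | the guide opened chest 2) = (5/24) / (13/24) = 5/13.

5/13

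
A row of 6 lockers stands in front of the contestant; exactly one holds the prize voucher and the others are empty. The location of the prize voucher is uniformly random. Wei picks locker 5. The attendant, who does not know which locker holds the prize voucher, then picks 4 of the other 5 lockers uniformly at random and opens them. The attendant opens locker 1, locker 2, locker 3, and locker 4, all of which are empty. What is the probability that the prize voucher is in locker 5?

1/2

Condition on the true location of the prize voucher.
If it is in any of lockers 1, 2, 3, and 4 (prior 1/6 each): that locker was opened and seen not to hold the prize — ruled out; weight (1/6)·0 = 0 each.
If it is in either of lockers 5 and 6 (prior 1/6 each): the attendant picks exactly this set with probability 1/5 regardless, and none is the prize; weight (1/6)·(1/5) = 1/30 each.
The weights sum to 1/15.
So P(the prize voucher in locker 5 | the attendant opened locker 1, locker 2, locker 3, and locker 4) = (1/30) / (1/15) = 1/2.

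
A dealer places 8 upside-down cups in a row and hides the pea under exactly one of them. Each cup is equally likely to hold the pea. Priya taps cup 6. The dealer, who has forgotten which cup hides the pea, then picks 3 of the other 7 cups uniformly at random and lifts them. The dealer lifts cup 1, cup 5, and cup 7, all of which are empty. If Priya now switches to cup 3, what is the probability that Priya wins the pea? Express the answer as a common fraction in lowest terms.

Because the dealer chose which cups to lift without knowing where the pea is, the choice is independent of the prize location. Learning that none of the 3 opened cups holds the pea simply rules out those 3 locations and leaves the remaining 5 cups still equally likely by symmetry.
So P(the pea under cup 3) = 1/5.

1/5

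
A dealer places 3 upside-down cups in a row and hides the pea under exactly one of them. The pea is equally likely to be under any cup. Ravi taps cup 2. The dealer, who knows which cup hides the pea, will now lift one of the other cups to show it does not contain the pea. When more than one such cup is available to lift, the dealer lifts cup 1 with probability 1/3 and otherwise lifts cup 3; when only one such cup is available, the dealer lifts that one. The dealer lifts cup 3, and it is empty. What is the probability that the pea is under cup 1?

3/5

Consider each possible location of the pea in turn.
If it is under cup 1 (prior 1/3): only cup 3 is available, probability 1; weight (1/3)·1 = 1/3.
If it is under cup 2 (prior 1/3): cup 1 is available but not opened, probability 2/3; weight (1/3)·(2/3) = 2/9.
If it is under cup 3 (prior 1/3): the dealer opened cup 3, so this case is ruled out; weight (1/3)·0 = 0.
The weights sum to 5/9.
So P(the pea under cup 1 | the dealer opened cup 3) = (1/3) / (5/9) = 3/5.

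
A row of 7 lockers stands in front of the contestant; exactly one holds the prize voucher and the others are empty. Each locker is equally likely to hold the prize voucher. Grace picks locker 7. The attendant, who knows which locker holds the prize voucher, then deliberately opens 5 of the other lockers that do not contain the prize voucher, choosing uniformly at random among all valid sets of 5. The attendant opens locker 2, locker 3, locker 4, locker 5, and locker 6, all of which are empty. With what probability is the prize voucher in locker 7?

Consider each possible location of the prize voucher in turn.
If it is in locker 1 (prior 1/7): the attendant has no choice, probability 1; weight (1/7)·1 = 1/7.
If it is in any of lockers 2, 3, 4, 5, and 6 (prior 1/7 each): that locker was opened and seen not to hold the prize — ruled out; weight (1/7)·0 = 0 each.
If it is in locker 7 (prior 1/7): the attendant has 6 equally likely choices, so probability 1/6; weight (1/7)·(1/6) = 1/42.
The weights sum to 1/6.
So P(the prize voucher in locker 7 | the attendant opened locker 2, locker 3, locker 4, locker 5, and locker 6) = (1/42) / (1/6) = 1/7.

1/7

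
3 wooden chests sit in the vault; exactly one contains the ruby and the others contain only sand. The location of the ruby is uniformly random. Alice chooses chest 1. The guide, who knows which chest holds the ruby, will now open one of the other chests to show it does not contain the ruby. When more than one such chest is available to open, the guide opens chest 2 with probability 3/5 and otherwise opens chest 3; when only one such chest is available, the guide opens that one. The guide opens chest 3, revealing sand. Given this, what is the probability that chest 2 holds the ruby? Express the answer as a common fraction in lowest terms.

Consider each possible location of the ruby in turn.
If it is in chest 1 (prior 1/3): chest 2 is available but not opened, probability 2/5; weight (1/3)·(2/5) = 2/15.
If it is in chest 2 (prior 1/3): only chest 3 is available, probability 1; weight (1/3)·1 = 1/3.
If it is in chest 3 (prior 1/3): the guide opened chest 3, so this case is ruled out; weight (1/3)·0 = 0.
The weights sum to 7/15.
So P(the ruby in chest 2 | the guide opened chest 3) = (1/3) / (7/15) = 5/7.

5/7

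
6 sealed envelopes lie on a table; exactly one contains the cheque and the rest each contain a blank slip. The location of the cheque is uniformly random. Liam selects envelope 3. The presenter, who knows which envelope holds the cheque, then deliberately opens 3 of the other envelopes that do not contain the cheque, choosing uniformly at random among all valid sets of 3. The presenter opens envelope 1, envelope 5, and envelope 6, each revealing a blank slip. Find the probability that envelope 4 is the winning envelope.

5/12

Condition on the true location of the cheque.
If it is in any of envelopes 1, 5, and 6 (prior 1/6 each): that envelope was opened and seen not to hold the prize — ruled out; weight (1/6)·0 = 0 each.
If it is in either of envelopes 2 and 4 (prior 1/6 each): the presenter has 4 equally likely choices, so probability 1/4; weight (1/6)·(1/4) = 1/24 each.
If it is in envelope 3 (prior 1/6): the presenter has 10 equally likely choices, so probability 1/10; weight (1/6)·(1/10) = 1/60.
The weights sum to 1/10.
So P(the cheque in envelope 4 | the presenter opened envelope 1, envelope 5, and envelope 6) = (1/24) / (1/10) = 5/12.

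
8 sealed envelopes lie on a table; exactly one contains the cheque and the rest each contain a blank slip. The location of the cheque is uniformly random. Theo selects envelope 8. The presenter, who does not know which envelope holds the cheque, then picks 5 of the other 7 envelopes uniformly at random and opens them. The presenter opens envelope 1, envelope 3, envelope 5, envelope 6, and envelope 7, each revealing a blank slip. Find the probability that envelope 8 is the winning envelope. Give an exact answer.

Apply Bayes' rule, conditioning on where the cheque actually is.
If it is in any of envelopes 1, 3, 5, 6, and 7 (prior 1/8 each): that envelope was opened and seen not to hold the prize — ruled out; weight (1/8)·0 = 0 each.
If it is in any of envelopes 2, 4, and 8 (prior 1/8 each): the presenter picks exactly this set with probability 1/21 regardless, and none is the prize; weight (1/8)·(1/21) = 1/168 each.
The weights sum to 1/56.
So P(the cheque in envelope 8 | the presenter opened envelope 1, envelope 3, envelope 5, envelope 6, and envelope 7) = (1/168) / (1/56) = 1/3.

1/3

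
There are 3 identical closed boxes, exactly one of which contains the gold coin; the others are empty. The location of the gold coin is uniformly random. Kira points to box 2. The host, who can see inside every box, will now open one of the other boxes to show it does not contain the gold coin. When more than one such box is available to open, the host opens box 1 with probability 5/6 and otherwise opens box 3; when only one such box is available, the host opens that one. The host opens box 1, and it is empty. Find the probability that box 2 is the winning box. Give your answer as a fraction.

5/11

Apply Bayes' rule, conditioning on where the gold coin actually is.
If it is in box 1 (prior 1/3): the host opened box 1, so this case is ruled out; weight (1/3)·0 = 0.
If it is in box 2 (prior 1/3): box 1 is available, opened with probability 5/6; weight (1/3)·(5/6) = 5/18.
If it is in box 3 (prior 1/3): only box 1 is available, probability 1; weight (1/3)·1 = 1/3.
The weights sum to 11/18.
So P(the gold coin in box 2 | the host opened box 1) = (5/18) / (11/18) = 5/11.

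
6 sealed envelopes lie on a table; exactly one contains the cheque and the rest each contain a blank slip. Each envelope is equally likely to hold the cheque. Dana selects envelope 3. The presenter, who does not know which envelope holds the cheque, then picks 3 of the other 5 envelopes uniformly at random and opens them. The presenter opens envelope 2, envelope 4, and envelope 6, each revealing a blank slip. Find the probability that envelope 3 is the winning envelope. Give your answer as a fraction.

Condition on the true location of the cheque.
If it is in any of envelopes 1, 3, and 5 (prior 1/6 each): the presenter picks exactly this set with probability 1/10 regardless, and none is the prize; weight (1/6)·(1/10) = 1/60 each.
If it is in any of envelopes 2, 4, and 6 (prior 1/6 each): that envelope was opened and seen not to hold the prize — ruled out; weight (1/6)·0 = 0 each.
The weights sum to 1/20.
So P(the cheque in envelope 3 | the presenter opened envelope 2, envelope 4, and envelope 6) = (1/60) / (1/20) = 1/3.

1/3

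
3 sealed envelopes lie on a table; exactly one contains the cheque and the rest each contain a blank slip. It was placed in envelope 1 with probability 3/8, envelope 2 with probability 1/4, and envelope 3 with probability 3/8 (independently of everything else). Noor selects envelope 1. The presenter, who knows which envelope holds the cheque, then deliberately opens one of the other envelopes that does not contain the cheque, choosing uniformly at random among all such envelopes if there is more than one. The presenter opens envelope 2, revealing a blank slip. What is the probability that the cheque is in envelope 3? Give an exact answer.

Apply Bayes' rule, conditioning on where the cheque actually is.
If it is in envelope 1 (prior 3/8): the presenter has 2 equally likely choices, so probability 1/2; weight (3/8)·(1/2) = 3/16.
If it is in envelope 2 (prior 1/4): the presenter opened envelope 2, so this case is ruled out; weight (1/4)·0 = 0.
If it is in envelope 3 (prior 3/8): the presenter has no choice, probability 1; weight (3/8)·1 = 3/8.
The weights sum to 9/16.
So P(the cheque in envelope 3 | the presenter opened envelope 2) = (3/8) / (9/16) = 2/3.

2/3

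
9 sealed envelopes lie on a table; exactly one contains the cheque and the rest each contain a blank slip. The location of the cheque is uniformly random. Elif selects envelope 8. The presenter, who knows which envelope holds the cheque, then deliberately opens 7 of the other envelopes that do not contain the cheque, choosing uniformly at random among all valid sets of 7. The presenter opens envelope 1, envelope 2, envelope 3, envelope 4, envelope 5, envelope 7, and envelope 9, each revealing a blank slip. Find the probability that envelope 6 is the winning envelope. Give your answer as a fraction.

Apply Bayes' rule, conditioning on where the cheque actually is.
If it is in any of envelopes 1, 2, 3, 4, 5, 7, and 9 (prior 1/9 each): that envelope was opened and seen not to hold the prize — ruled out; weight (1/9)·0 = 0 each.
If it is in envelope 6 (prior 1/9): the presenter has no choice, probability 1; weight (1/9)·1 = 1/9.
If it is in envelope 8 (prior 1/9): the presenter has 8 equally likely choices, so probability 1/8; weight (1/9)·(1/8) = 1/72.
The weights sum to 1/8.
So P(the cheque in envelope 6 | the presenter opened envelope 1, envelope 2, envelope 3, envelope 4, envelope 5, envelope 7, and envelope 9) = (1/9) / (1/8) = 8/9.

8/9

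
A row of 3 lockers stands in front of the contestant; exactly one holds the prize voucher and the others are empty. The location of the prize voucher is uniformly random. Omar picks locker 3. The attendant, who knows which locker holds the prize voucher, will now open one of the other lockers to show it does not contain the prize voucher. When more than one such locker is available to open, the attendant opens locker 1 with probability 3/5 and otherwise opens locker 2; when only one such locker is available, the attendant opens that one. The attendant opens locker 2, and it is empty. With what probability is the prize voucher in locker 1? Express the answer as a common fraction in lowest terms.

Condition on the true location of the prize voucher.
If it is in locker 1 (prior 1/3): only locker 2 is available, probability 1; weight (1/3)·1 = 1/3.
If it is in locker 2 (prior 1/3): the attendant opened locker 2, so this case is ruled out; weight (1/3)·0 = 0.
If it is in locker 3 (prior 1/3): locker 1 is available but not opened, probability 2/5; weight (1/3)·(2/5) = 2/15.
The weights sum to 7/15.
So P(the prize voucher in locker 1 | the attendant opened locker 2) = (1/3) / (7/15) = 5/7.

5/7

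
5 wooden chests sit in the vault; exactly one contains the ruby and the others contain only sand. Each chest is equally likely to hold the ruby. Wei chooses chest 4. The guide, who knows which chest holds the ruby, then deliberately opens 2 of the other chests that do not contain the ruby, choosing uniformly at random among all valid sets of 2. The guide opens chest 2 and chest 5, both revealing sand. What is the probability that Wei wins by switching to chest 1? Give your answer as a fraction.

2/5

Consider each possible location of the ruby in turn.
If it is in either of chests 1 and 3 (prior 1/5 each): the guide has 3 equally likely choices, so probability 1/3; weight (1/5)·(1/3) = 1/15 each.
If it is in either of chests 2 and 5 (prior 1/5 each): that chest was opened and seen not to hold the prize — ruled out; weight (1/5)·0 = 0 each.
If it is in chest 4 (prior 1/5): the guide has 6 equally likely choices, so probability 1/6; weight (1/5)·(1/6) = 1/30.
The weights sum to 1/6.
So P(the ruby in chest 1 | the guide opened chest 2 and chest 5) = (1/15) / (1/6) = 2/5.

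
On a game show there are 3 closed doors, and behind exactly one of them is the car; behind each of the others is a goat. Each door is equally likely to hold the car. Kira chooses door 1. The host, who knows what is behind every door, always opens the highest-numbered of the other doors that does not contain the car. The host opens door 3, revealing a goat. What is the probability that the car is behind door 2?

1/2

Consider each possible location of the car in turn.
If it is behind either of doors 1 and 2 (prior 1/3 each): door 3 is the highest-numbered option available, probability 1; weight (1/3)·1 = 1/3 each.
If it is behind door 3 (prior 1/3): the host opened door 3, so this case is ruled out; weight (1/3)·0 = 0.
The weights sum to 2/3.
So P(the car behind door 2 | the host opened door 3) = (1/3) / (2/3) = 1/2.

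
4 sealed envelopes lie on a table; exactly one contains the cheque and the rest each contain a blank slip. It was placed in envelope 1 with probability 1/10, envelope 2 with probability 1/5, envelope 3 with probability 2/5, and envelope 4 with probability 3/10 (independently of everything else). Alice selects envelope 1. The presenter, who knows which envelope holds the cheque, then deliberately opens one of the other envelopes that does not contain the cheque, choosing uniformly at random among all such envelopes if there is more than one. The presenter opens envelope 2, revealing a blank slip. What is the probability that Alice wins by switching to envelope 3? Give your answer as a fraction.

12/23

Condition on the true location of the cheque.
If it is in envelope 1 (prior 1/10): the presenter has 3 equally likely choices, so probability 1/3; weight (1/10)·(1/3) = 1/30.
If it is in envelope 2 (prior 1/5): the presenter opened envelope 2, so this case is ruled out; weight (1/5)·0 = 0.
If it is in envelope 3 (prior 2/5): the presenter has 2 equally likely choices, so probability 1/2; weight (2/5)·(1/2) = 1/5.
If it is in envelope 4 (prior 3/10): the presenter has 2 equally likely choices, so probability 1/2; weight (3/10)·(1/2) = 3/20.
The weights sum to 23/60.
So P(the cheque in envelope 3 | the presenter opened envelope 2) = (1/5) / (23/60) = 12/23.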